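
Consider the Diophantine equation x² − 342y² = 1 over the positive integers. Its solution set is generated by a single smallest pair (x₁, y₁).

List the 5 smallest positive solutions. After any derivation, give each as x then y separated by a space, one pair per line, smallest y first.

37 2
2737 148
202501 10950
14982337 810152
1108490437 59940298

[18; 2,36] for √342; ℓ=2 ⇒ convergent index 1
step 0: (18, 1)  from 18·(1,0) + (0,1)
step 1: (37, 2)  from 2·(18,1) + (1,0)
(x₁, y₁) = (37, 2);  37² − 342·2² = 1 ✓
k=2:  x_2 = 37·37+342·2·2 = 2737,  y_2 = 37·2+2·37 = 148
k=3:  x_3 = 37·2737+342·2·148 = 202501,  y_3 = 37·148+2·2737 = 10950
k=4:  x_4 = 37·202501+342·2·10950 = 14982337,  y_4 = 37·10950+2·202501 = 810152
k=5:  x_5 = 37·14982337+342·2·810152 = 1108490437,  y_5 = 37·810152+2·14982337 = 59940298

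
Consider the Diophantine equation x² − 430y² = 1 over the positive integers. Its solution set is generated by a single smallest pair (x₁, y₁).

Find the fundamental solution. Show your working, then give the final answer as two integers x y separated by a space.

2862251 138030

[20; 1,2,1,3,1,…,2,1,40] for √430; ℓ=14 ⇒ convergent index 13
i=0: a=20 ⇒ p=20, q=1
…
i=3: a=1 ⇒ p=83, q=4
i=4: a=3 ⇒ p=311, q=15
…
i=6: a=6 ⇒ p=2675, q=129
i=7: a=8 ⇒ p=21794, q=1051
i=8: a=6 ⇒ p=133439, q=6435
i=9: a=1 ⇒ p=155233, q=7486
…
i=12: a=2 ⇒ p=2107880, q=101651
i=13: a=1 ⇒ p=2862251, q=138030
fundamental: x₁=2862251, y₁=138030  (since 8192480787001 − 430·19052280900 = 1)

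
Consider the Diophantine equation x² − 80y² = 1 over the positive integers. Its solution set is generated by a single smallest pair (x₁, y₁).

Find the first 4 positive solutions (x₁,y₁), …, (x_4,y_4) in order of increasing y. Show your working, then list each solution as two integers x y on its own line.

√80 = [8; 1,16, …], period ℓ=2 (even) → k=1
step 0: (8, 1)  from 8·(1,0) + (0,1)
step 1: (9, 1)  from 1·(8,1) + (1,0)
→ (9, 1).  Check: 9²=81, 80·1²=80, difference 1.
(x_2, y_2) = (9·9 + 80·1·1, 9·1 + 1·9) = (161, 18)
(x_3, y_3) = (9·161 + 80·1·18, 9·18 + 1·161) = (2889, 323)
(x_4, y_4) = (9·2889 + 80·1·323, 9·323 + 1·2889) = (51841, 5796)

9 1
161 18
2889 323
51841 5796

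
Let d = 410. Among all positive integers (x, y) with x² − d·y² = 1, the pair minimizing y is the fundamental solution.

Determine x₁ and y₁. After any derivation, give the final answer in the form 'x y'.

√410 = [20; 4,40, …], period ℓ=2 (even) → k=1
i=0: a=20 ⇒ p=20, q=1
i=1: a=4 ⇒ p=81, q=4
(x₁, y₁) = (81, 4);  81² − 410·4² = 1 ✓

81 4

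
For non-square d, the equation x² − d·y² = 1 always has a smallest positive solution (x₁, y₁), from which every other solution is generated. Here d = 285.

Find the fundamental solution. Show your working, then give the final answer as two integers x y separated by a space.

[16; 1,7,2,7,1,32] for √285; ℓ=6 ⇒ convergent index 5
a_0=16:  p_0=16·1+0=16,  q_0=16·0+1=1
a_1=1:  p_1=1·16+1=17,  q_1=1·1+0=1
a_2=7:  p_2=7·17+16=135,  q_2=7·1+1=8
a_3=2:  p_3=2·135+17=287,  q_3=2·8+1=17
a_4=7:  p_4=7·287+135=2144,  q_4=7·17+8=127
a_5=1:  p_5=1·2144+287=2431,  q_5=1·127+17=144
(x₁, y₁) = (2431, 144);  2431² − 285·144² = 1 ✓

2431 144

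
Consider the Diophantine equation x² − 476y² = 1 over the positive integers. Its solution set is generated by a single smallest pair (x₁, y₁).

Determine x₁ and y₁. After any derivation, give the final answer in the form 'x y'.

28799 1320

[21; 1,4,2,10,2,4,1,42] for √476; ℓ=8 ⇒ convergent index 7
step 0: (21, 1)  from 21·(1,0) + (0,1)
…
step 4: (2509, 115)  from 10·(240,11) + (109,5)
step 5: (5258, 241)  from 2·(2509,115) + (240,11)
step 6: (23541, 1079)  from 4·(5258,241) + (2509,115)
step 7: (28799, 1320)  from 1·(23541,1079) + (5258,241)
→ (28799, 1320).  Check: 28799²=829382401, 476·1320²=829382400, difference 1.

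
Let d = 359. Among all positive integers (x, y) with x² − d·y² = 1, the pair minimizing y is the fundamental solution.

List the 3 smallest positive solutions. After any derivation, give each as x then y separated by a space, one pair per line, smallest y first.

360 19
259199 13680
186622920 9849581

[18; 1,17,1,36] for √359; ℓ=4 ⇒ convergent index 3
i=0: a=18 ⇒ p=18, q=1
…
i=2: a=17 ⇒ p=341, q=18
i=3: a=1 ⇒ p=360, q=19
(x₁, y₁) = (360, 19);  360² − 359·19² = 1 ✓
(360+19√359)^2 = 259199 + 13680√359
(360+19√359)^3 = 186622920 + 9849581√359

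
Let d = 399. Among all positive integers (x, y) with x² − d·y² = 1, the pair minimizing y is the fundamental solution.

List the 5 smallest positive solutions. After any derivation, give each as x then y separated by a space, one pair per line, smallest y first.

20 1
799 40
31940 1599
1276801 63920
51040100 2555201

√399 → a₀=19, period (1,38); ℓ=2 even so k=1
k=0  a_k=19  p_k/q_k = 19/1
k=1  a_k=1  p_k/q_k = 20/1
fundamental: x₁=20, y₁=1  (since 400 − 399·1 = 1)
(20+1√399)^2 = 799 + 40√399
(20+1√399)^3 = 31940 + 1599√399
(20+1√399)^4 = 1276801 + 63920√399
(20+1√399)^5 = 51040100 + 2555201√399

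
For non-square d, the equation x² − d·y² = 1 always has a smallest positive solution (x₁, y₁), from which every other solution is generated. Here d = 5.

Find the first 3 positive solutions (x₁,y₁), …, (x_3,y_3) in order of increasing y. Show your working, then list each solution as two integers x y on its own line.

9 4
161 72
2889 1292

√5 → a₀=2, period (4); ℓ=1 odd so k=1
k=0  a_k=2  p_k/q_k = 2/1
k=1  a_k=4  p_k/q_k = 9/4
→ (9, 4).  Check: 9²=81, 5·4²=80, difference 1.
(9+4√5)^2 = 161 + 72√5
(9+4√5)^3 = 2889 + 1292√5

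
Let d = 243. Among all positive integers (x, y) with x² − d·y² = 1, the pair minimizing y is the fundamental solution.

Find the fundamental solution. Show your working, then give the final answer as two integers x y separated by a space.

√243 = [15; 1,1,2,3,15,3,2,1,1,30, …], period ℓ=10 (even) → k=9
k=0  a_k=15  p_k/q_k = 15/1
…
k=2  a_k=1  p_k/q_k = 31/2
k=3  a_k=2  p_k/q_k = 78/5
…
k=5  a_k=15  p_k/q_k = 4053/260
k=6  a_k=3  p_k/q_k = 12424/797
…
k=8  a_k=1  p_k/q_k = 41325/2651
k=9  a_k=1  p_k/q_k = 70226/4505
fundamental: x₁=70226, y₁=4505  (since 4931691076 − 243·20295025 = 1)

70226 4505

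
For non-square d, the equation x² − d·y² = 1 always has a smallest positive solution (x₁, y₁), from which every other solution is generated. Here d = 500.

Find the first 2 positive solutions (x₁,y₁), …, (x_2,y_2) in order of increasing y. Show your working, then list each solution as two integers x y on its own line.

930249 41602
1730726404001 77400437796

d=500: √d = [22; 2,1,3,2,1,…,1,2,44] (ℓ=14, even), read p_13/q_13
step 0: (22, 1)  from 22·(1,0) + (0,1)
…
step 4: (559, 25)  from 2·(246,11) + (67,3)
step 5: (805, 36)  from 1·(559,25) + (246,11)
step 6: (1364, 61)  from 1·(805,36) + (559,25)
step 7: (14445, 646)  from 10·(1364,61) + (805,36)
…
step 11: (259205, 11592)  from 3·(76317,3413) + (30254,1353)
step 12: (335522, 15005)  from 1·(259205,11592) + (76317,3413)
step 13: (930249, 41602)  from 2·(335522,15005) + (259205,11592)
fundamental: x₁=930249, y₁=41602  (since 865363202001 − 500·1730726404 = 1)
k=2:  x_2 = 930249·930249+500·41602·41602 = 1730726404001,  y_2 = 930249·41602+41602·930249 = 77400437796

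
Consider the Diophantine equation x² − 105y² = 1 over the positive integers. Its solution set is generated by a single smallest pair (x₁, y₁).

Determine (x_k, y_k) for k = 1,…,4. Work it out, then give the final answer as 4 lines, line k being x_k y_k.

41 4
3361 328
275561 26892
22592641 2204816

d=105: √d = [10; 4,20] (ℓ=2, even), read p_1/q_1
k=0  a_k=10  p_k/q_k = 10/1
k=1  a_k=4  p_k/q_k = 41/4
fundamental: x₁=41, y₁=4  (since 1681 − 105·16 = 1)
(41+4√105)^2 = 3361 + 328√105
(41+4√105)^3 = 275561 + 26892√105
(41+4√105)^4 = 22592641 + 2204816√105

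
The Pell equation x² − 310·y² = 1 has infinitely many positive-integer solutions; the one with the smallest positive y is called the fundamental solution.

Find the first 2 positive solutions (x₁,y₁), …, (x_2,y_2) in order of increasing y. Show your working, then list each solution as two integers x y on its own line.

√310 = [17; 1,1,1,1,5,…,1,1,34, …], period ℓ=16 (even) → k=15
k=0  a_k=17  p_k/q_k = 17/1
…
k=4  a_k=1  p_k/q_k = 88/5
…
k=6  a_k=3  p_k/q_k = 1567/89
…
k=10  a_k=3  p_k/q_k = 28928/1643
…
k=12  a_k=1  p_k/q_k = 181315/10298
k=13  a_k=1  p_k/q_k = 333702/18953
k=14  a_k=1  p_k/q_k = 515017/29251
k=15  a_k=1  p_k/q_k = 848719/48204
→ (848719, 48204).  Check: 848719²=720323940961, 310·48204²=720323940960, difference 1.
n=2: (848719,48204)∘(848719,48204) = (848719·848719+310·48204·48204, 848719·48204+48204·848719) = (1440647881921,81823301352)

848719 48204
1440647881921 81823301352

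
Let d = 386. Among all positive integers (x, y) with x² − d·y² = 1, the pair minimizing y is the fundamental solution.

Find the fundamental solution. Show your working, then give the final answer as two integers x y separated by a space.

[19; 1,1,1,4,1,18,1,4,1,1,1,38] for √386; ℓ=12 ⇒ convergent index 11
a_0=19:  p_0=19·1+0=19,  q_0=19·0+1=1
…
a_3=1:  p_3=1·39+20=59,  q_3=1·2+1=3
…
a_5=1:  p_5=1·275+59=334,  q_5=1·14+3=17
…
a_10=1:  p_10=1·39392+32771=72163,  q_10=1·2005+1668=3673
a_11=1:  p_11=1·72163+39392=111555,  q_11=1·3673+2005=5678
→ (111555, 5678).  Check: 111555²=12444518025, 386·5678²=12444518024, difference 1.

111555 5678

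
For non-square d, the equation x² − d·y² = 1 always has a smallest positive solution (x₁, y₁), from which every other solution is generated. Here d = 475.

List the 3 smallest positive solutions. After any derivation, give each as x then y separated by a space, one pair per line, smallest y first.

√475 → a₀=21, period (1,3,1,6,2,6,1,3,1,42); ℓ=10 even so k=9
k=0  a_k=21  p_k/q_k = 21/1
k=1  a_k=1  p_k/q_k = 22/1
…
k=3  a_k=1  p_k/q_k = 109/5
k=4  a_k=6  p_k/q_k = 741/34
…
k=7  a_k=1  p_k/q_k = 11878/545
k=8  a_k=3  p_k/q_k = 45921/2107
k=9  a_k=1  p_k/q_k = 57799/2652
fundamental: x₁=57799, y₁=2652  (since 3340724401 − 475·7033104 = 1)
(x_2, y_2) = (57799·57799 + 475·2652·2652, 57799·2652 + 2652·57799) = (6681448801, 306565896)
(x_3, y_3) = (57799·6681448801 + 475·2652·306565896, 57799·306565896 + 2652·6681448801) = (772362118440199, 35438404443156)

57799 2652
6681448801 306565896
772362118440199 35438404443156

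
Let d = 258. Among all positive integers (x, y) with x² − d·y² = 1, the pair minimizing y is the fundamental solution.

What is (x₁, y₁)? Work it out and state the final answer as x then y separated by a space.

√258 = [16; 16,32, …], period ℓ=2 (even) → k=1
a_0=16:  p_0=16·1+0=16,  q_0=16·0+1=1
a_1=16:  p_1=16·16+1=257,  q_1=16·1+0=16
→ (257, 16).  Check: 257²=66049, 258·16²=66048, difference 1.

257 16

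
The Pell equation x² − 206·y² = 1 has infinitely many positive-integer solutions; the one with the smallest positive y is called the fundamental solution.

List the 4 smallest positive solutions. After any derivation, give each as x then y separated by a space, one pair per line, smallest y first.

59535 4148
7088832449 493902360
844067279642895 58808954001052
100503090979990675201 7002382152411359280

[14; 2,1,5,14,5,1,2,28] for √206; ℓ=8 ⇒ convergent index 7
step 0: (14, 1)  from 14·(1,0) + (0,1)
…
step 3: (244, 17)  from 5·(43,3) + (29,2)
…
step 5: (17539, 1222)  from 5·(3459,241) + (244,17)
step 6: (20998, 1463)  from 1·(17539,1222) + (3459,241)
step 7: (59535, 4148)  from 2·(20998,1463) + (17539,1222)
(x₁, y₁) = (59535, 4148);  59535² − 206·4148² = 1 ✓
(59535+4148√206)^2 = 7088832449 + 493902360√206
(59535+4148√206)^3 = 844067279642895 + 58808954001052√206
(59535+4148√206)^4 = 100503090979990675201 + 7002382152411359280√206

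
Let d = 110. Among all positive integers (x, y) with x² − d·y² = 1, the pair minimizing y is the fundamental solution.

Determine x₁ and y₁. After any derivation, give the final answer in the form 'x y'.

[10; 2,20] for √110; ℓ=2 ⇒ convergent index 1
i=0: a=10 ⇒ p=10, q=1
i=1: a=2 ⇒ p=21, q=2
fundamental: x₁=21, y₁=2  (since 441 − 110·4 = 1)

21 2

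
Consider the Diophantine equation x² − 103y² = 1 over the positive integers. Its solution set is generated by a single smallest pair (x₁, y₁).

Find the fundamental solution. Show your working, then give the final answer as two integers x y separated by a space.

227528 22419

√103 = [10; 6,1,2,1,1,9,1,1,2,1,6,20, …], period ℓ=12 (even) → k=11
k=0  a_k=10  p_k/q_k = 10/1
k=1  a_k=6  p_k/q_k = 61/6
…
k=3  a_k=2  p_k/q_k = 203/20
…
k=5  a_k=1  p_k/q_k = 477/47
k=6  a_k=9  p_k/q_k = 4567/450
…
k=8  a_k=1  p_k/q_k = 9611/947
…
k=10  a_k=1  p_k/q_k = 33877/3338
k=11  a_k=6  p_k/q_k = 227528/22419
→ (227528, 22419).  Check: 227528²=51768990784, 103·22419²=51768990783, difference 1.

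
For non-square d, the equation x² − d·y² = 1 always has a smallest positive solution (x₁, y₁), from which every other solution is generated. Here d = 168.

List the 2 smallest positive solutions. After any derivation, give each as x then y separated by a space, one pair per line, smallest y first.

√168 = [12; 1,24, …], period ℓ=2 (even) → k=1
k=0  a_k=12  p_k/q_k = 12/1
k=1  a_k=1  p_k/q_k = 13/1
→ (13, 1).  Check: 13²=169, 168·1²=168, difference 1.
(13+1√168)^2 = 337 + 26√168

13 1
337 26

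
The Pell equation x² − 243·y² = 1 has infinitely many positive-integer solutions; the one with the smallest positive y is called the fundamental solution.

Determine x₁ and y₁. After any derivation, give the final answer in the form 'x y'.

d=243: √d = [15; 1,1,2,3,15,3,2,1,1,30] (ℓ=10, even), read p_9/q_9
i=0: a=15 ⇒ p=15, q=1
i=1: a=1 ⇒ p=16, q=1
i=2: a=1 ⇒ p=31, q=2
i=3: a=2 ⇒ p=78, q=5
i=4: a=3 ⇒ p=265, q=17
i=5: a=15 ⇒ p=4053, q=260
…
i=8: a=1 ⇒ p=41325, q=2651
i=9: a=1 ⇒ p=70226, q=4505
(x₁, y₁) = (70226, 4505);  70226² − 243·4505² = 1 ✓

70226 4505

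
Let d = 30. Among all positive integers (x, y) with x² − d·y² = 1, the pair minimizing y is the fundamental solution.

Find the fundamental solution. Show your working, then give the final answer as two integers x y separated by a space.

11 2

d=30: √d = [5; 2,10] (ℓ=2, even), read p_1/q_1
k=0  a_k=5  p_k/q_k = 5/1
k=1  a_k=2  p_k/q_k = 11/2
(x₁, y₁) = (11, 2);  11² − 30·2² = 1 ✓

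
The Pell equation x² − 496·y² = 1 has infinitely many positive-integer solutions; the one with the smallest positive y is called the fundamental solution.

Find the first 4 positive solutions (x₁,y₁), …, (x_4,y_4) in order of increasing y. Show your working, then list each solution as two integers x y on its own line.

4620799 207480
42703566796801 1917446753040
394649197502177907199 17720272078000750440
3647189234337689639247667201 163763630995505661818050080

[22; 3,1,2,4,1,…,1,3,44] for √496; ℓ=16 ⇒ convergent index 15
i=0: a=22 ⇒ p=22, q=1
i=1: a=3 ⇒ p=67, q=3
i=2: a=1 ⇒ p=89, q=4
…
i=4: a=4 ⇒ p=1069, q=48
…
i=6: a=1 ⇒ p=2383, q=107
i=7: a=2 ⇒ p=6080, q=273
…
i=9: a=2 ⇒ p=35166, q=1579
…
i=11: a=1 ⇒ p=84875, q=3811
i=12: a=4 ⇒ p=389209, q=17476
i=13: a=2 ⇒ p=863293, q=38763
i=14: a=1 ⇒ p=1252502, q=56239
i=15: a=3 ⇒ p=4620799, q=207480
(x₁, y₁) = (4620799, 207480);  4620799² − 496·207480² = 1 ✓
n=2: (4620799,207480)∘(4620799,207480) = (4620799·4620799+496·207480·207480, 4620799·207480+207480·4620799) = (42703566796801,1917446753040)
n=3: (42703566796801,1917446753040)∘(4620799,207480) = (4620799·42703566796801+496·207480·1917446753040, 4620799·1917446753040+207480·42703566796801) = (394649197502177907199,17720272078000750440)
n=4: (394649197502177907199,17720272078000750440)∘(4620799,207480) = (4620799·394649197502177907199+496·207480·17720272078000750440, 4620799·17720272078000750440+207480·394649197502177907199) = (3647189234337689639247667201,163763630995505661818050080)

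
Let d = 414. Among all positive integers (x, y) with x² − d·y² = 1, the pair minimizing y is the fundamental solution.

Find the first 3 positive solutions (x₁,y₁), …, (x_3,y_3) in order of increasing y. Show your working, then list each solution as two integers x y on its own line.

[20; 2,1,7,2,7,1,2,40] for √414; ℓ=8 ⇒ convergent index 7
k=0  a_k=20  p_k/q_k = 20/1
…
k=3  a_k=7  p_k/q_k = 468/23
k=4  a_k=2  p_k/q_k = 997/49
…
k=6  a_k=1  p_k/q_k = 8444/415
k=7  a_k=2  p_k/q_k = 24335/1196
(x₁, y₁) = (24335, 1196);  24335² − 414·1196² = 1 ✓
(x_2, y_2) = (24335·24335 + 414·1196·1196, 24335·1196 + 1196·24335) = (1184384449, 58209320)
(x_3, y_3) = (24335·1184384449 + 414·1196·58209320, 24335·58209320 + 1196·1184384449) = (57643991108495, 2833047603204)

24335 1196
1184384449 58209320
57643991108495 2833047603204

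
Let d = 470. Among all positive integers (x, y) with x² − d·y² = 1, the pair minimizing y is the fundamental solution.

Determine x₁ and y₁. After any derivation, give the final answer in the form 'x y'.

[21; 1,2,8,2,1,42] for √470; ℓ=6 ⇒ convergent index 5
k=0  a_k=21  p_k/q_k = 21/1
k=1  a_k=1  p_k/q_k = 22/1
…
k=3  a_k=8  p_k/q_k = 542/25
k=4  a_k=2  p_k/q_k = 1149/53
k=5  a_k=1  p_k/q_k = 1691/78
(x₁, y₁) = (1691, 78);  1691² − 470·78² = 1 ✓

1691 78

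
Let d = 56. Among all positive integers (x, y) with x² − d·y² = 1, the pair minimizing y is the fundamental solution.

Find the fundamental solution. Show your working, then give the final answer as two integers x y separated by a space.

√56 = [7; 2,14, …], period ℓ=2 (even) → k=1
i=0: a=7 ⇒ p=7, q=1
i=1: a=2 ⇒ p=15, q=2
(x₁, y₁) = (15, 2);  15² − 56·2² = 1 ✓

15 2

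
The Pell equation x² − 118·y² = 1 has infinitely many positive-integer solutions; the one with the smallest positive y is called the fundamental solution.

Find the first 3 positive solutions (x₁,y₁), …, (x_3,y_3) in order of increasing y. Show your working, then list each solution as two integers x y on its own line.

√118 → a₀=10, period (1,6,3,2,10,2,3,6,1,20); ℓ=10 even so k=9
k=0  a_k=10  p_k/q_k = 10/1
…
k=2  a_k=6  p_k/q_k = 76/7
k=3  a_k=3  p_k/q_k = 239/22
…
k=5  a_k=10  p_k/q_k = 5779/532
…
k=7  a_k=3  p_k/q_k = 42115/3877
k=8  a_k=6  p_k/q_k = 264802/24377
k=9  a_k=1  p_k/q_k = 306917/28254
(x₁, y₁) = (306917, 28254);  306917² − 118·28254² = 1 ✓
(x_2, y_2) = (306917·306917 + 118·28254·28254, 306917·28254 + 28254·306917) = (188396089777, 17343265836)
(x_3, y_3) = (306917·188396089777 + 118·28254·17343265836, 306917·17343265836 + 28254·188396089777) = (115643925371868101, 10645886241146970)

306917 28254
188396089777 17343265836
115643925371868101 10645886241146970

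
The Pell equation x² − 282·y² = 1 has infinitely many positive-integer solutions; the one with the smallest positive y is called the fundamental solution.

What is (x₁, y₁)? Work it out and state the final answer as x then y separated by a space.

√282 → a₀=16, period (1,3,1,4,1,3,1,32); ℓ=8 even so k=7
step 0: (16, 1)  from 16·(1,0) + (0,1)
step 1: (17, 1)  from 1·(16,1) + (1,0)
…
step 6: (1864, 111)  from 3·(487,29) + (403,24)
step 7: (2351, 140)  from 1·(1864,111) + (487,29)
→ (2351, 140).  Check: 2351²=5527201, 282·140²=5527200, difference 1.

2351 140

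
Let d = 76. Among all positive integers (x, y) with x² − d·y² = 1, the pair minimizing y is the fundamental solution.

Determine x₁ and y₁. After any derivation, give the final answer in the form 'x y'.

57799 6630

[8; 1,2,1,1,5,4,5,1,1,2,1,16] for √76; ℓ=12 ⇒ convergent index 11
k=0  a_k=8  p_k/q_k = 8/1
k=1  a_k=1  p_k/q_k = 9/1
…
k=4  a_k=1  p_k/q_k = 61/7
…
k=10  a_k=2  p_k/q_k = 41488/4759
k=11  a_k=1  p_k/q_k = 57799/6630
(x₁, y₁) = (57799, 6630);  57799² − 76·6630² = 1 ✓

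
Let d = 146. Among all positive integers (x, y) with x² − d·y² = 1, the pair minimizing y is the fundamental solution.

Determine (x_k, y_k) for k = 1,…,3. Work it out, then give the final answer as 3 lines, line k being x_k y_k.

√146 = [12; 12,24, …], period ℓ=2 (even) → k=1
k=0  a_k=12  p_k/q_k = 12/1
k=1  a_k=12  p_k/q_k = 145/12
(x₁, y₁) = (145, 12);  145² − 146·12² = 1 ✓
n=2: (145,12)∘(145,12) = (145·145+146·12·12, 145·12+12·145) = (42049,3480)
n=3: (42049,3480)∘(145,12) = (145·42049+146·12·3480, 145·3480+12·42049) = (12194065,1009188)

145 12
42049 3480
12194065 1009188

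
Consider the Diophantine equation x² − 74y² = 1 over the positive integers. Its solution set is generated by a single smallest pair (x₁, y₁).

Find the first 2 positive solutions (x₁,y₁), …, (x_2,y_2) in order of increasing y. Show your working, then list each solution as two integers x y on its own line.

d=74: √d = [8; 1,1,1,1,16] (ℓ=5, odd), read p_9/q_9
step 0: (8, 1)  from 8·(1,0) + (0,1)
step 1: (9, 1)  from 1·(8,1) + (1,0)
step 2: (17, 2)  from 1·(9,1) + (8,1)
step 3: (26, 3)  from 1·(17,2) + (9,1)
…
step 5: (714, 83)  from 16·(43,5) + (26,3)
step 6: (757, 88)  from 1·(714,83) + (43,5)
step 7: (1471, 171)  from 1·(757,88) + (714,83)
step 8: (2228, 259)  from 1·(1471,171) + (757,88)
step 9: (3699, 430)  from 1·(2228,259) + (1471,171)
(x₁, y₁) = (3699, 430);  3699² − 74·430² = 1 ✓
(x_2, y_2) = (3699·3699 + 74·430·430, 3699·430 + 430·3699) = (27365201, 3181140)

3699 430
27365201 3181140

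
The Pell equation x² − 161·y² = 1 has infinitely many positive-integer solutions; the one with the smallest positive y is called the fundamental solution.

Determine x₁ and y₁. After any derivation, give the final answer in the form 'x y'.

[12; 1,2,4,1,2,1,4,2,1,24] for √161; ℓ=10 ⇒ convergent index 9
a_0=12:  p_0=12·1+0=12,  q_0=12·0+1=1
a_1=1:  p_1=1·12+1=13,  q_1=1·1+0=1
a_2=2:  p_2=2·13+12=38,  q_2=2·1+1=3
a_3=4:  p_3=4·38+13=165,  q_3=4·3+1=13
…
a_5=2:  p_5=2·203+165=571,  q_5=2·16+13=45
a_6=1:  p_6=1·571+203=774,  q_6=1·45+16=61
a_7=4:  p_7=4·774+571=3667,  q_7=4·61+45=289
a_8=2:  p_8=2·3667+774=8108,  q_8=2·289+61=639
a_9=1:  p_9=1·8108+3667=11775,  q_9=1·639+289=928
fundamental: x₁=11775, y₁=928  (since 138650625 − 161·861184 = 1)

11775 928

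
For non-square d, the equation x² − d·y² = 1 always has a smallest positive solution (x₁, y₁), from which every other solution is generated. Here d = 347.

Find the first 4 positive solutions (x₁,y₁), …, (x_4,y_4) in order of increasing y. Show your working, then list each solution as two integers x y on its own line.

d=347: √d = [18; 1,1,1,2,4,…,1,1,36] (ℓ=14, even), read p_13/q_13
step 0: (18, 1)  from 18·(1,0) + (0,1)
step 1: (19, 1)  from 1·(18,1) + (1,0)
step 2: (37, 2)  from 1·(19,1) + (18,1)
step 3: (56, 3)  from 1·(37,2) + (19,1)
step 4: (149, 8)  from 2·(56,3) + (37,2)
…
step 6: (801, 43)  from 1·(652,35) + (149,8)
step 7: (14269, 766)  from 17·(801,43) + (652,35)
step 8: (15070, 809)  from 1·(14269,766) + (801,43)
step 9: (74549, 4002)  from 4·(15070,809) + (14269,766)
step 10: (164168, 8813)  from 2·(74549,4002) + (15070,809)
step 11: (238717, 12815)  from 1·(164168,8813) + (74549,4002)
step 12: (402885, 21628)  from 1·(238717,12815) + (164168,8813)
step 13: (641602, 34443)  from 1·(402885,21628) + (238717,12815)
(x₁, y₁) = (641602, 34443);  641602² − 347·34443² = 1 ✓
(641602+34443√347)^2 = 823306252807 + 44197395372√347
(641602+34443√347)^3 = 1056469876826312026 + 56714274530897445√347
(641602+34443√347)^4 = 1355666371822207590758497 + 72775983935101527618408√347

641602 34443
823306252807 44197395372
1056469876826312026 56714274530897445
1355666371822207590758497 72775983935101527618408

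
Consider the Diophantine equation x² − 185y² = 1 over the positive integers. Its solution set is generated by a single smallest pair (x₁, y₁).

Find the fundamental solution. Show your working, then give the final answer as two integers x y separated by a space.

d=185: √d = [13; 1,1,1,1,26] (ℓ=5, odd), read p_9/q_9
a_0=13:  p_0=13·1+0=13,  q_0=13·0+1=1
…
a_2=1:  p_2=1·14+13=27,  q_2=1·1+1=2
…
a_6=1:  p_6=1·1809+68=1877,  q_6=1·133+5=138
…
a_8=1:  p_8=1·3686+1877=5563,  q_8=1·271+138=409
a_9=1:  p_9=1·5563+3686=9249,  q_9=1·409+271=680
fundamental: x₁=9249, y₁=680  (since 85544001 − 185·462400 = 1)

9249 680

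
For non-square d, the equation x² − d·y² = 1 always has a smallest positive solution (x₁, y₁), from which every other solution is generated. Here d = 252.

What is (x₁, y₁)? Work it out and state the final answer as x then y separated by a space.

√252 = [15; 1,6,1,30, …], period ℓ=4 (even) → k=3
step 0: (15, 1)  from 15·(1,0) + (0,1)
step 1: (16, 1)  from 1·(15,1) + (1,0)
step 2: (111, 7)  from 6·(16,1) + (15,1)
step 3: (127, 8)  from 1·(111,7) + (16,1)
fundamental: x₁=127, y₁=8  (since 16129 − 252·64 = 1)

127 8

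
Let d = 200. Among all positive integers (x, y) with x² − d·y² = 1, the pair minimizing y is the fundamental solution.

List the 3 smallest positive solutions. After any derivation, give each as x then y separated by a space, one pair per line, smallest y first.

99 7
19601 1386
3880899 274421

√200 → a₀=14, period (7,28); ℓ=2 even so k=1
step 0: (14, 1)  from 14·(1,0) + (0,1)
step 1: (99, 7)  from 7·(14,1) + (1,0)
(x₁, y₁) = (99, 7);  99² − 200·7² = 1 ✓
k=2:  x_2 = 99·99+200·7·7 = 19601,  y_2 = 99·7+7·99 = 1386
k=3:  x_3 = 99·19601+200·7·1386 = 3880899,  y_3 = 99·1386+7·19601 = 274421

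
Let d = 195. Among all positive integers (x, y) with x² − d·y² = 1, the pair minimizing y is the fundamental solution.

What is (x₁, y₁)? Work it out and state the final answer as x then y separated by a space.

√195 → a₀=13, period (1,26); ℓ=2 even so k=1
i=0: a=13 ⇒ p=13, q=1
i=1: a=1 ⇒ p=14, q=1
(x₁, y₁) = (14, 1);  14² − 195·1² = 1 ✓

14 1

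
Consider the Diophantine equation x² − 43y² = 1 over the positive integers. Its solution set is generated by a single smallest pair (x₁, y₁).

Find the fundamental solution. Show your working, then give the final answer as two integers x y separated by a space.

√43 = [6; 1,1,3,1,5,1,3,1,1,12, …], period ℓ=10 (even) → k=9
a_0=6:  p_0=6·1+0=6,  q_0=6·0+1=1
…
a_2=1:  p_2=1·7+6=13,  q_2=1·1+1=2
a_3=3:  p_3=3·13+7=46,  q_3=3·2+1=7
a_4=1:  p_4=1·46+13=59,  q_4=1·7+2=9
…
a_6=1:  p_6=1·341+59=400,  q_6=1·52+9=61
…
a_8=1:  p_8=1·1541+400=1941,  q_8=1·235+61=296
a_9=1:  p_9=1·1941+1541=3482,  q_9=1·296+235=531
(x₁, y₁) = (3482, 531);  3482² − 43·531² = 1 ✓

3482 531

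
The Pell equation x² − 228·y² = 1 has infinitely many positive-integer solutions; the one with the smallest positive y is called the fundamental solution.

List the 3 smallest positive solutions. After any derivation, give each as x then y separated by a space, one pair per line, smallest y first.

151 10
45601 3020
13771351 912030

√228 → a₀=15, period (10,30); ℓ=2 even so k=1
i=0: a=15 ⇒ p=15, q=1
i=1: a=10 ⇒ p=151, q=10
→ (151, 10).  Check: 151²=22801, 228·10²=22800, difference 1.
(x_2, y_2) = (151·151 + 228·10·10, 151·10 + 10·151) = (45601, 3020)
(x_3, y_3) = (151·45601 + 228·10·3020, 151·3020 + 10·45601) = (13771351, 912030)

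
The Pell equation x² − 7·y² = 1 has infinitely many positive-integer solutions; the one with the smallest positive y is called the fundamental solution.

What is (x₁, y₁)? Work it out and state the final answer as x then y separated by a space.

√7 = [2; 1,1,1,4, …], period ℓ=4 (even) → k=3
step 0: (2, 1)  from 2·(1,0) + (0,1)
step 1: (3, 1)  from 1·(2,1) + (1,0)
step 2: (5, 2)  from 1·(3,1) + (2,1)
step 3: (8, 3)  from 1·(5,2) + (3,1)
→ (8, 3).  Check: 8²=64, 7·3²=63, difference 1.

8 3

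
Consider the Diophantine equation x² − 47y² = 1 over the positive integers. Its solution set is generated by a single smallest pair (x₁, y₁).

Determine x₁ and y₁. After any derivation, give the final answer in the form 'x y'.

[6; 1,5,1,12] for √47; ℓ=4 ⇒ convergent index 3
a_0=6:  p_0=6·1+0=6,  q_0=6·0+1=1
a_1=1:  p_1=1·6+1=7,  q_1=1·1+0=1
a_2=5:  p_2=5·7+6=41,  q_2=5·1+1=6
a_3=1:  p_3=1·41+7=48,  q_3=1·6+1=7
(x₁, y₁) = (48, 7);  48² − 47·7² = 1 ✓

48 7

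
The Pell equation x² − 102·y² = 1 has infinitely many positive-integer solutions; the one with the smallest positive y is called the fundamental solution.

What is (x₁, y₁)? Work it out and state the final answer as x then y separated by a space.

101 10

√102 = [10; 10,20, …], period ℓ=2 (even) → k=1
k=0  a_k=10  p_k/q_k = 10/1
k=1  a_k=10  p_k/q_k = 101/10
→ (101, 10).  Check: 101²=10201, 102·10²=10200, difference 1.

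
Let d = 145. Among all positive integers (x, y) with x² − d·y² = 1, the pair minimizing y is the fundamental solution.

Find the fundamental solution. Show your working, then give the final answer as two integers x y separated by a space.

d=145: √d = [12; 24] (ℓ=1, odd), read p_1/q_1
step 0: (12, 1)  from 12·(1,0) + (0,1)
step 1: (289, 24)  from 24·(12,1) + (1,0)
fundamental: x₁=289, y₁=24  (since 83521 − 145·576 = 1)

289 24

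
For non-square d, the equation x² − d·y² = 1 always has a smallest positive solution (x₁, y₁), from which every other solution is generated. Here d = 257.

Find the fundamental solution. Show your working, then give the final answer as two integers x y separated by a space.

513 32

√257 → a₀=16, period (32); ℓ=1 odd so k=1
k=0  a_k=16  p_k/q_k = 16/1
k=1  a_k=32  p_k/q_k = 513/32
→ (513, 32).  Check: 513²=263169, 257·32²=263168, difference 1.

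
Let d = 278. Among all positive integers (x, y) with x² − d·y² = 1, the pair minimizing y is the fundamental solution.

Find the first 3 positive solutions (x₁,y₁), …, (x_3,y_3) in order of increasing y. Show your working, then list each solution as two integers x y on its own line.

2501 150
12510001 750300
62575022501 3753000450

d=278: √d = [16; 1,2,16,2,1,32] (ℓ=6, even), read p_5/q_5
step 0: (16, 1)  from 16·(1,0) + (0,1)
step 1: (17, 1)  from 1·(16,1) + (1,0)
step 2: (50, 3)  from 2·(17,1) + (16,1)
step 3: (817, 49)  from 16·(50,3) + (17,1)
step 4: (1684, 101)  from 2·(817,49) + (50,3)
step 5: (2501, 150)  from 1·(1684,101) + (817,49)
(x₁, y₁) = (2501, 150);  2501² − 278·150² = 1 ✓
(2501+150√278)^2 = 12510001 + 750300√278
(2501+150√278)^3 = 62575022501 + 3753000450√278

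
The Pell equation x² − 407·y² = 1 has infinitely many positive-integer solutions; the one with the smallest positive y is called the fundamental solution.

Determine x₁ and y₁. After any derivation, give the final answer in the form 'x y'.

2663 132

√407 → a₀=20, period (5,1,2,1,5,40); ℓ=6 even so k=5
a_0=20:  p_0=20·1+0=20,  q_0=20·0+1=1
a_1=5:  p_1=5·20+1=101,  q_1=5·1+0=5
…
a_3=2:  p_3=2·121+101=343,  q_3=2·6+5=17
a_4=1:  p_4=1·343+121=464,  q_4=1·17+6=23
a_5=5:  p_5=5·464+343=2663,  q_5=5·23+17=132
(x₁, y₁) = (2663, 132);  2663² − 407·132² = 1 ✓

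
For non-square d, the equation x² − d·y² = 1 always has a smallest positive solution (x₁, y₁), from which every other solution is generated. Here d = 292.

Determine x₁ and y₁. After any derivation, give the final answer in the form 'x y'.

2281249 133500

[17; 11,2,1,3,8,3,1,2,11,34] for √292; ℓ=10 ⇒ convergent index 9
k=0  a_k=17  p_k/q_k = 17/1
k=1  a_k=11  p_k/q_k = 188/11
…
k=3  a_k=1  p_k/q_k = 581/34
k=4  a_k=3  p_k/q_k = 2136/125
k=5  a_k=8  p_k/q_k = 17669/1034
k=6  a_k=3  p_k/q_k = 55143/3227
…
k=8  a_k=2  p_k/q_k = 200767/11749
k=9  a_k=11  p_k/q_k = 2281249/133500
fundamental: x₁=2281249, y₁=133500  (since 5204097000001 − 292·17822250000 = 1)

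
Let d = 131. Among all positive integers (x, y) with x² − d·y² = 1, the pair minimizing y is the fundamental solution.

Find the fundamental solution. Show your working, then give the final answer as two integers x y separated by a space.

10610 927

√131 → a₀=11, period (2,4,11,4,2,22); ℓ=6 even so k=5
i=0: a=11 ⇒ p=11, q=1
i=1: a=2 ⇒ p=23, q=2
i=2: a=4 ⇒ p=103, q=9
i=3: a=11 ⇒ p=1156, q=101
i=4: a=4 ⇒ p=4727, q=413
i=5: a=2 ⇒ p=10610, q=927
→ (10610, 927).  Check: 10610²=112572100, 131·927²=112572099, difference 1.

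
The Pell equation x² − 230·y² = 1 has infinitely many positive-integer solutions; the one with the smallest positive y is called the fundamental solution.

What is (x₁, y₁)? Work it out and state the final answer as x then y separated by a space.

√230 → a₀=15, period (6,30); ℓ=2 even so k=1
i=0: a=15 ⇒ p=15, q=1
i=1: a=6 ⇒ p=91, q=6
fundamental: x₁=91, y₁=6  (since 8281 − 230·36 = 1)

91 6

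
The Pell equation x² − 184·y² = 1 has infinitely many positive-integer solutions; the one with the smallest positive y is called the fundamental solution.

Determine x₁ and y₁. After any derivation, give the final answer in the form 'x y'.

√184 = [13; 1,1,3,2,1,2,1,2,3,1,1,26, …], period ℓ=12 (even) → k=11
a_0=13:  p_0=13·1+0=13,  q_0=13·0+1=1
a_1=1:  p_1=1·13+1=14,  q_1=1·1+0=1
…
a_3=3:  p_3=3·27+14=95,  q_3=3·2+1=7
a_4=2:  p_4=2·95+27=217,  q_4=2·7+2=16
a_5=1:  p_5=1·217+95=312,  q_5=1·16+7=23
…
a_8=2:  p_8=2·1153+841=3147,  q_8=2·85+62=232
a_9=3:  p_9=3·3147+1153=10594,  q_9=3·232+85=781
a_10=1:  p_10=1·10594+3147=13741,  q_10=1·781+232=1013
a_11=1:  p_11=1·13741+10594=24335,  q_11=1·1013+781=1794
(x₁, y₁) = (24335, 1794);  24335² − 184·1794² = 1 ✓

24335 1794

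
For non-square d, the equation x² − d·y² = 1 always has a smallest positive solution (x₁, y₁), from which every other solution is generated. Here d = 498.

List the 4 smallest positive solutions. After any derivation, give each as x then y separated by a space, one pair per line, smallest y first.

√498 → a₀=22, period (3,6,22,6,3,44); ℓ=6 even so k=5
a_0=22:  p_0=22·1+0=22,  q_0=22·0+1=1
a_1=3:  p_1=3·22+1=67,  q_1=3·1+0=3
a_2=6:  p_2=6·67+22=424,  q_2=6·3+1=19
a_3=22:  p_3=22·424+67=9395,  q_3=22·19+3=421
a_4=6:  p_4=6·9395+424=56794,  q_4=6·421+19=2545
a_5=3:  p_5=3·56794+9395=179777,  q_5=3·2545+421=8056
(x₁, y₁) = (179777, 8056);  179777² − 498·8056² = 1 ✓
(179777+8056√498)^2 = 64639539457 + 2896567024√498
(179777+8056√498)^3 = 23241404969742401 + 1041472259739240√498
(179777+8056√498)^4 = 8356540122426119709697 + 374465516875386131936√498

179777 8056
64639539457 2896567024
23241404969742401 1041472259739240
8356540122426119709697 374465516875386131936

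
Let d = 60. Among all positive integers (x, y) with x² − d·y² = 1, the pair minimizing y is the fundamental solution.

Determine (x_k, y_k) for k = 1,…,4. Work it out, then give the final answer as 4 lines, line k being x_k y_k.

√60 → a₀=7, period (1,2,1,14); ℓ=4 even so k=3
i=0: a=7 ⇒ p=7, q=1
i=1: a=1 ⇒ p=8, q=1
i=2: a=2 ⇒ p=23, q=3
i=3: a=1 ⇒ p=31, q=4
fundamental: x₁=31, y₁=4  (since 961 − 60·16 = 1)
(x_2, y_2) = (31·31 + 60·4·4, 31·4 + 4·31) = (1921, 248)
(x_3, y_3) = (31·1921 + 60·4·248, 31·248 + 4·1921) = (119071, 15372)
(x_4, y_4) = (31·119071 + 60·4·15372, 31·15372 + 4·119071) = (7380481, 952816)

31 4
1921 248
119071 15372
7380481 952816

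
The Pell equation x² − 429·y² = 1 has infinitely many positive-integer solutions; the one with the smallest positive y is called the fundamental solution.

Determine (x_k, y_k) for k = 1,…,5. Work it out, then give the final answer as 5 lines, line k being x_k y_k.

√429 → a₀=20, period (1,2,2,9,1,12,1,9,2,2,1,40); ℓ=12 even so k=11
a_0=20:  p_0=20·1+0=20,  q_0=20·0+1=1
a_1=1:  p_1=1·20+1=21,  q_1=1·1+0=1
a_2=2:  p_2=2·21+20=62,  q_2=2·1+1=3
a_3=2:  p_3=2·62+21=145,  q_3=2·3+1=7
a_4=9:  p_4=9·145+62=1367,  q_4=9·7+3=66
…
a_7=1:  p_7=1·19511+1512=21023,  q_7=1·942+73=1015
…
a_9=2:  p_9=2·208718+21023=438459,  q_9=2·10077+1015=21169
a_10=2:  p_10=2·438459+208718=1085636,  q_10=2·21169+10077=52415
a_11=1:  p_11=1·1085636+438459=1524095,  q_11=1·52415+21169=73584
fundamental: x₁=1524095, y₁=73584  (since 2322865569025 − 429·5414605056 = 1)
k=2:  x_2 = 1524095·1524095+429·73584·73584 = 4645731138049,  y_2 = 1524095·73584+73584·1524095 = 224298012960
k=3:  x_3 = 1524095·4645731138049+429·73584·224298012960 = 14161071197688057215,  y_3 = 1524095·224298012960+73584·4645731138049 = 683702960124468816
k=4:  x_4 = 1524095·14161071197688057215+429·73584·683702960124468816 = 43165635614076113391052801,  y_4 = 1524095·683702960124468816+73584·14161071197688057215 = 2084056526021580302230080
k=5:  x_5 = 1524095·43165635614076113391052801+429·73584·2084056526021580302230080 = 131577058822456507006275549422975,  y_5 = 1524095·2084056526021580302230080+73584·43165635614076113391052801 = 6352600262053037158494583086384

1524095 73584
4645731138049 224298012960
14161071197688057215 683702960124468816
43165635614076113391052801 2084056526021580302230080
131577058822456507006275549422975 6352600262053037158494583086384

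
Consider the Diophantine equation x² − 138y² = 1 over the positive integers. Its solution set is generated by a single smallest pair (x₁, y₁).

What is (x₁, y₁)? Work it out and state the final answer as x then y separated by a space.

[11; 1,2,1,22] for √138; ℓ=4 ⇒ convergent index 3
step 0: (11, 1)  from 11·(1,0) + (0,1)
step 1: (12, 1)  from 1·(11,1) + (1,0)
step 2: (35, 3)  from 2·(12,1) + (11,1)
step 3: (47, 4)  from 1·(35,3) + (12,1)
→ (47, 4).  Check: 47²=2209, 138·4²=2208, difference 1.

47 4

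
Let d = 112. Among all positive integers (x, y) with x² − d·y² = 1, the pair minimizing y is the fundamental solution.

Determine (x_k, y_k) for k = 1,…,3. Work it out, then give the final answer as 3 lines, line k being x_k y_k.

√112 → a₀=10, period (1,1,2,1,1,20); ℓ=6 even so k=5
i=0: a=10 ⇒ p=10, q=1
i=1: a=1 ⇒ p=11, q=1
i=2: a=1 ⇒ p=21, q=2
…
i=4: a=1 ⇒ p=74, q=7
i=5: a=1 ⇒ p=127, q=12
fundamental: x₁=127, y₁=12  (since 16129 − 112·144 = 1)
k=2:  x_2 = 127·127+112·12·12 = 32257,  y_2 = 127·12+12·127 = 3048
k=3:  x_3 = 127·32257+112·12·3048 = 8193151,  y_3 = 127·3048+12·32257 = 774180

127 12
32257 3048
8193151 774180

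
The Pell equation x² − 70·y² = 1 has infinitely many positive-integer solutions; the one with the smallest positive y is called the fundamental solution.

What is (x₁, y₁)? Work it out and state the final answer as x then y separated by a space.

[8; 2,1,2,1,2,16] for √70; ℓ=6 ⇒ convergent index 5
step 0: (8, 1)  from 8·(1,0) + (0,1)
…
step 2: (25, 3)  from 1·(17,2) + (8,1)
step 3: (67, 8)  from 2·(25,3) + (17,2)
step 4: (92, 11)  from 1·(67,8) + (25,3)
step 5: (251, 30)  from 2·(92,11) + (67,8)
fundamental: x₁=251, y₁=30  (since 63001 − 70·900 = 1)

251 30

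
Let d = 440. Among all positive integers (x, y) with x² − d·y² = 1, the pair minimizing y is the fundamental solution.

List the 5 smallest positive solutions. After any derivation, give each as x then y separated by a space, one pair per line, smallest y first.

√440 → a₀=20, period (1,40); ℓ=2 even so k=1
i=0: a=20 ⇒ p=20, q=1
i=1: a=1 ⇒ p=21, q=1
→ (21, 1).  Check: 21²=441, 440·1²=440, difference 1.
k=2:  x_2 = 21·21+440·1·1 = 881,  y_2 = 21·1+1·21 = 42
k=3:  x_3 = 21·881+440·1·42 = 36981,  y_3 = 21·42+1·881 = 1763
k=4:  x_4 = 21·36981+440·1·1763 = 1552321,  y_4 = 21·1763+1·36981 = 74004
k=5:  x_5 = 21·1552321+440·1·74004 = 65160501,  y_5 = 21·74004+1·1552321 = 3106405

21 1
881 42
36981 1763
1552321 74004
65160501 3106405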